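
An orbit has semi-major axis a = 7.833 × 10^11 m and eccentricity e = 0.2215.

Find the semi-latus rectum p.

p = a (1 − e²).
p = 7.833e+11 · (1 − (0.2215)²) = 7.833e+11 · 0.950938 ≈ 7.449e+11 m = 7.449 × 10^11 m.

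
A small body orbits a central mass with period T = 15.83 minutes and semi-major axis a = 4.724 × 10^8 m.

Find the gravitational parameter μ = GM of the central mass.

Convert to SI: T = 15.83 minutes = 949.8 s.
GM = 4π² · a³ / T².
GM = 4π² · (4.724e+08)³ / (949.8)² m³/s² ≈ 4.613e+21 m³/s² = 4.613 × 10^21 m³/s².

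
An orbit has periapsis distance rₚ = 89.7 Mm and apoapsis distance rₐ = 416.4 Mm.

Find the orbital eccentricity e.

Convert to SI: rₚ = 89.7 Mm = 8.97e+07 m; rₐ = 416.4 Mm = 4.164e+08 m.
e = (rₐ − rₚ) / (rₐ + rₚ).
e = (4.164e+08 − 8.97e+07) / (4.164e+08 + 8.97e+07) = 3.267e+08 / 5.061e+08 ≈ 0.6455.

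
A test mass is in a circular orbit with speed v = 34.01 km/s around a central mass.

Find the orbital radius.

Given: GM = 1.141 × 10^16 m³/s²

Convert to SI: v = 34.01 km/s = 34010 m/s.
For a circular orbit, v² = GM / r, so r = GM / v².
r = 1.141e+16 / (34010)² m ≈ 9.864e+06 m = 9.864 × 10^6 m.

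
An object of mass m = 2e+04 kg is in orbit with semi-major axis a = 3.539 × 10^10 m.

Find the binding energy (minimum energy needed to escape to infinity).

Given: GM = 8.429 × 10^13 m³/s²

Total orbital energy is E = −GMm/(2a); binding energy is E_bind = −E = GMm/(2a).
E_bind = 8.429e+13 · 2e+04 / (2 · 3.539e+10) J ≈ 2.382e+07 J = 23.82 MJ.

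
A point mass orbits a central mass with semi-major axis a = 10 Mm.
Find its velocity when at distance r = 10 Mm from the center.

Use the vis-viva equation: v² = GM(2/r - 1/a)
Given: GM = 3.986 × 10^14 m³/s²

Convert to SI: a = 10 Mm = 1e+07 m; r = 10 Mm = 1e+07 m.
Vis-viva: v = √(GM · (2/r − 1/a)).
2/r − 1/a = 2/1e+07 − 1/1e+07 = 1e-07 m⁻¹.
v = √(3.986e+14 · 1e-07) m/s ≈ 6313 m/s = 6.313 km/s.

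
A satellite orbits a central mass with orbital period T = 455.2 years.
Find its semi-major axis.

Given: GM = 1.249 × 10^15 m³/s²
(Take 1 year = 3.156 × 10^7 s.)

Convert to SI: T = 455.2 years = 1.43661e+10 s.
Invert Kepler's third law: a = (GM · T² / (4π²))^(1/3).
Substituting T = 1.43661e+10 s and GM = 1.249e+15 m³/s²:
a = (1.249e+15 · (1.43661e+10)² / (4π²))^(1/3) m
a ≈ 1.869e+11 m = 186.9 Gm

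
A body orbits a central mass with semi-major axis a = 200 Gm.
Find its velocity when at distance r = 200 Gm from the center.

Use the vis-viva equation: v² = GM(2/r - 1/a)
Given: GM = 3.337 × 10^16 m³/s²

Convert to SI: a = 200 Gm = 2e+11 m; r = 200 Gm = 2e+11 m.
Vis-viva: v = √(GM · (2/r − 1/a)).
2/r − 1/a = 2/2e+11 − 1/2e+11 = 5e-12 m⁻¹.
v = √(3.337e+16 · 5e-12) m/s ≈ 408.5 m/s = 408.5 m/s.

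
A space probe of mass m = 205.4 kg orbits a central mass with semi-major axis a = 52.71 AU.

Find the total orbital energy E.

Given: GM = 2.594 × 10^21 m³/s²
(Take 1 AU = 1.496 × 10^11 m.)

Convert to SI: a = 52.71 AU = 7.88542e+12 m.
E = −GMm / (2a).
E = −2.594e+21 · 205.4 / (2 · 7.88542e+12) J ≈ -3.378e+10 J = -33.78 GJ.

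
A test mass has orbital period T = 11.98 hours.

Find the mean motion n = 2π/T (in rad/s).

Convert to SI: T = 11.98 hours = 43128 s.
n = 2π / T.
n = 2π / 43128 s ≈ 0.0001457 rad/s.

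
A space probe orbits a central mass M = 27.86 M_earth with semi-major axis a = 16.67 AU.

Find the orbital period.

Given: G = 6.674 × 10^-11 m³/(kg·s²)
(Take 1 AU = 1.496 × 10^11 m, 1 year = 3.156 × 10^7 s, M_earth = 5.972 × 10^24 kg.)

Convert to SI: a = 16.67 AU = 2.49383e+12 m; M = 27.86 M_earth = 1.6638e+26 kg.
GM = G · M = 6.674e-11 · 1.6638e+26 = 1.11042e+16 m³/s².
Kepler's third law: T = 2π √(a³ / GM).
Substituting a = 2.49383e+12 m and GM = 1.11042e+16 m³/s²:
T = 2π √((2.49383e+12)³ / 1.11042e+16) s
T ≈ 2.348e+11 s = 7440 years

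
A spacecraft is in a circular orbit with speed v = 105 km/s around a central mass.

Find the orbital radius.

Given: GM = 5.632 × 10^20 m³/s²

Convert to SI: v = 105 km/s = 105000 m/s.
For a circular orbit, v² = GM / r, so r = GM / v².
r = 5.632e+20 / (105000)² m ≈ 5.108e+10 m = 51.08 Gm.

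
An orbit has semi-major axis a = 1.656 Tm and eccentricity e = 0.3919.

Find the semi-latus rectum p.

Convert to SI: a = 1.656 Tm = 1.656e+12 m.
p = a (1 − e²).
p = 1.656e+12 · (1 − (0.3919)²) = 1.656e+12 · 0.846414 ≈ 1.402e+12 m = 1.402 Tm.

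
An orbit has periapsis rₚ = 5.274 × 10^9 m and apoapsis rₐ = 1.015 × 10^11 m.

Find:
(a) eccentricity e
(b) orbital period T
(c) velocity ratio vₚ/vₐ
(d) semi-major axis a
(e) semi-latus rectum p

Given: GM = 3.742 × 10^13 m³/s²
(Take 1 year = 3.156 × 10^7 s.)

(a) e = (rₐ − rₚ)/(rₐ + rₚ) = (1.015e+11 − 5.274e+09)/(1.015e+11 + 5.274e+09) ≈ 0.9012
(b) With a = (rₚ + rₐ)/2 = 5.3387e+10 m, T = 2π √(a³/GM) = 2π √((5.3387e+10)³/3.742e+13) s ≈ 1.267e+10 s
(c) Conservation of angular momentum (rₚvₚ = rₐvₐ) gives vₚ/vₐ = rₐ/rₚ = 1.015e+11/5.274e+09 ≈ 19.25
(d) a = (rₚ + rₐ)/2 = (5.274e+09 + 1.015e+11)/2 ≈ 5.339e+10 m
(e) From a = (rₚ + rₐ)/2 = 5.3387e+10 m and e = (rₐ − rₚ)/(rₐ + rₚ) = 0.901212, p = a(1 − e²) = 5.3387e+10 · (1 − (0.901212)²) ≈ 1.003e+10 m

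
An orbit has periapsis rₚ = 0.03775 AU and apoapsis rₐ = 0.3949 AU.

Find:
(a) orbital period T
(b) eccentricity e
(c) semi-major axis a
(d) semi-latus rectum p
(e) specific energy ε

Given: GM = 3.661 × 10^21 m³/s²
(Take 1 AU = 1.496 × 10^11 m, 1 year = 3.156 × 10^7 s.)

Convert to SI: rₚ = 0.03775 AU = 5.6474e+09 m; rₐ = 0.3949 AU = 5.9077e+10 m.
(a) With a = (rₚ + rₐ)/2 = 3.23622e+10 m, T = 2π √(a³/GM) = 2π √((3.23622e+10)³/3.661e+21) s ≈ 6.046e+05 s
(b) e = (rₐ − rₚ)/(rₐ + rₚ) = (5.9077e+10 − 5.6474e+09)/(5.9077e+10 + 5.6474e+09) ≈ 0.8255
(c) a = (rₚ + rₐ)/2 = (5.6474e+09 + 5.9077e+10)/2 ≈ 3.236e+10 m
(d) From a = (rₚ + rₐ)/2 = 3.23622e+10 m and e = (rₐ − rₚ)/(rₐ + rₚ) = 0.825494, p = a(1 − e²) = 3.23622e+10 · (1 − (0.825494)²) ≈ 1.031e+10 m
(e) With a = (rₚ + rₐ)/2 = 3.23622e+10 m, ε = −GM/(2a) = −3.661e+21/(2 · 3.23622e+10) J/kg ≈ -5.656e+10 J/kg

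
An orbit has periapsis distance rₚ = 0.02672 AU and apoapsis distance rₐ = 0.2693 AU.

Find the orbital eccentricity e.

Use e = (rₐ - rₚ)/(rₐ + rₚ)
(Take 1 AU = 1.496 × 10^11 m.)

Convert to SI: rₚ = 0.02672 AU = 3.99731e+09 m; rₐ = 0.2693 AU = 4.02873e+10 m.
e = (rₐ − rₚ) / (rₐ + rₚ).
e = (4.02873e+10 − 3.99731e+09) / (4.02873e+10 + 3.99731e+09) = 3.629e+10 / 4.42846e+10 ≈ 0.8195.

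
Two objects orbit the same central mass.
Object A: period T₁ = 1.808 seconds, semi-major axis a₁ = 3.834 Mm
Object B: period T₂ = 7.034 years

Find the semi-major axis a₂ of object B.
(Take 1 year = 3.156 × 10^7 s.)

Convert to SI: a₁ = 3.834 Mm = 3.834e+06 m; T₂ = 7.034 years = 2.21993e+08 s.
Kepler's third law: (T₁/T₂)² = (a₁/a₂)³ ⇒ a₂ = a₁ · (T₂/T₁)^(2/3).
T₂/T₁ = 2.21993e+08 / 1.808 = 1.22784e+08.
a₂ = 3.834e+06 · (1.22784e+08)^(2/3) m ≈ 9.471e+11 m = 947.1 Gm.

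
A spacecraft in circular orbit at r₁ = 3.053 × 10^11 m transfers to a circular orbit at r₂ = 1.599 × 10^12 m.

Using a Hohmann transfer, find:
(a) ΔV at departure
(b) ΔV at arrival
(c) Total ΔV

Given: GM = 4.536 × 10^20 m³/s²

Transfer semi-major axis: a_t = (r₁ + r₂)/2 = (3.053e+11 + 1.599e+12)/2 = 9.5215e+11 m.
Circular speeds: v₁ = √(GM/r₁) = 38545.5 m/s, v₂ = √(GM/r₂) = 16842.7 m/s.
Transfer speeds (vis-viva v² = GM(2/r − 1/a_t)): v₁ᵗ = 49951.1 m/s, v₂ᵗ = 9537.25 m/s.
(a) ΔV₁ = |v₁ᵗ − v₁| ≈ 1.141e+04 m/s = 11.41 km/s.
(b) ΔV₂ = |v₂ − v₂ᵗ| ≈ 7305 m/s = 7.305 km/s.
(c) ΔV_total = ΔV₁ + ΔV₂ ≈ 1.871e+04 m/s = 18.71 km/s.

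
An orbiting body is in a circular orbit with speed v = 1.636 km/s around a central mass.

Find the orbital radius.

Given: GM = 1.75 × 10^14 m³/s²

Convert to SI: v = 1.636 km/s = 1636 m/s.
For a circular orbit, v² = GM / r, so r = GM / v².
r = 1.75e+14 / (1636)² m ≈ 6.538e+07 m = 65.38 Mm.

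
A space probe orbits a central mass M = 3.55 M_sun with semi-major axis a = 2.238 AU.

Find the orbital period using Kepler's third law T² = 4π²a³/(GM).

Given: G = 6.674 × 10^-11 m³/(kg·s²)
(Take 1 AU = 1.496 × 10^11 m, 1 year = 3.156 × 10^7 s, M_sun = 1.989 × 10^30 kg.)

Convert to SI: a = 2.238 AU = 3.34805e+11 m; M = 3.55 M_sun = 7.06095e+30 kg.
GM = G · M = 6.674e-11 · 7.06095e+30 = 4.71248e+20 m³/s².
Kepler's third law: T = 2π √(a³ / GM).
Substituting a = 3.34805e+11 m and GM = 4.71248e+20 m³/s²:
T = 2π √((3.34805e+11)³ / 4.71248e+20) s
T ≈ 5.607e+07 s = 1.777 years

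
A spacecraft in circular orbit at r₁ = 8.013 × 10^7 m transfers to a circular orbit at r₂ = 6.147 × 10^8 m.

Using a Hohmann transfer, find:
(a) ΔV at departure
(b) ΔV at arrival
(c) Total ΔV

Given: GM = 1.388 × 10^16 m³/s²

Transfer semi-major axis: a_t = (r₁ + r₂)/2 = (8.013e+07 + 6.147e+08)/2 = 3.47415e+08 m.
Circular speeds: v₁ = √(GM/r₁) = 13161.3 m/s, v₂ = √(GM/r₂) = 4751.85 m/s.
Transfer speeds (vis-viva v² = GM(2/r − 1/a_t)): v₁ᵗ = 17506.7 m/s, v₂ᵗ = 2282.11 m/s.
(a) ΔV₁ = |v₁ᵗ − v₁| ≈ 4345 m/s = 4.345 km/s.
(b) ΔV₂ = |v₂ − v₂ᵗ| ≈ 2470 m/s = 2.47 km/s.
(c) ΔV_total = ΔV₁ + ΔV₂ ≈ 6815 m/s = 6.815 km/s.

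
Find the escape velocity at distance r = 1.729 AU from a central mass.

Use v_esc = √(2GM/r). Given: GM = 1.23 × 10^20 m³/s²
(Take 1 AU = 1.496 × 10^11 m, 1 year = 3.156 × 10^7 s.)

Convert to SI: r = 1.729 AU = 2.58658e+11 m.
Escape velocity comes from setting total energy to zero: ½v² − GM/r = 0 ⇒ v_esc = √(2GM / r).
v_esc = √(2 · 1.23e+20 / 2.58658e+11) m/s ≈ 3.084e+04 m/s = 6.506 AU/year.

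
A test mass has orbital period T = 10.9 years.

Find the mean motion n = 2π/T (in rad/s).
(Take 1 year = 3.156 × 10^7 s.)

Convert to SI: T = 10.9 years = 3.44004e+08 s.
n = 2π / T.
n = 2π / 3.44004e+08 s ≈ 1.826e-08 rad/s.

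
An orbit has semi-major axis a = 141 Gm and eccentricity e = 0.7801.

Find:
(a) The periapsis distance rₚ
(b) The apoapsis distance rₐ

Convert to SI: a = 141 Gm = 1.41e+11 m.
(a) rₚ = a(1 − e) = 1.41e+11 · (1 − 0.7801) = 1.41e+11 · 0.2199 ≈ 3.101e+10 m = 31.01 Gm.
(b) rₐ = a(1 + e) = 1.41e+11 · (1 + 0.7801) = 1.41e+11 · 1.7801 ≈ 2.51e+11 m = 251 Gm.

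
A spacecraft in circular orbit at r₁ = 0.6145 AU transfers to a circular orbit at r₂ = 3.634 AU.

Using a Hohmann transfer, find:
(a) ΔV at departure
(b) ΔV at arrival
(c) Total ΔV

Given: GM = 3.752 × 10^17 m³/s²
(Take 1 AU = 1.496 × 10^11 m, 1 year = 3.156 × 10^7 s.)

Convert to SI: r₁ = 0.6145 AU = 9.19292e+10 m; r₂ = 3.634 AU = 5.43646e+11 m.
Transfer semi-major axis: a_t = (r₁ + r₂)/2 = (9.19292e+10 + 5.43646e+11)/2 = 3.17788e+11 m.
Circular speeds: v₁ = √(GM/r₁) = 2020.25 m/s, v₂ = √(GM/r₂) = 830.755 m/s.
Transfer speeds (vis-viva v² = GM(2/r − 1/a_t)): v₁ᵗ = 2642.37 m/s, v₂ᵗ = 446.819 m/s.
(a) ΔV₁ = |v₁ᵗ − v₁| ≈ 622.1 m/s = 0.1312 AU/year.
(b) ΔV₂ = |v₂ − v₂ᵗ| ≈ 383.9 m/s = 0.081 AU/year.
(c) ΔV_total = ΔV₁ + ΔV₂ ≈ 1006 m/s = 0.2122 AU/year.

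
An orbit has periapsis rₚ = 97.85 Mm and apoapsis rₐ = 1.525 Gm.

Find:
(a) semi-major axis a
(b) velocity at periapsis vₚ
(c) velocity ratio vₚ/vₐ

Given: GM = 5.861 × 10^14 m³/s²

Convert to SI: rₚ = 97.85 Mm = 9.785e+07 m; rₐ = 1.525 Gm = 1.525e+09 m.
(a) a = (rₚ + rₐ)/2 = (9.785e+07 + 1.525e+09)/2 ≈ 8.114e+08 m
(b) With a = (rₚ + rₐ)/2 = 8.11425e+08 m, vₚ = √(GM (2/rₚ − 1/a)) = √(5.861e+14 · (2/9.785e+07 − 1/8.11425e+08)) m/s ≈ 3355 m/s
(c) Conservation of angular momentum (rₚvₚ = rₐvₐ) gives vₚ/vₐ = rₐ/rₚ = 1.525e+09/9.785e+07 ≈ 15.59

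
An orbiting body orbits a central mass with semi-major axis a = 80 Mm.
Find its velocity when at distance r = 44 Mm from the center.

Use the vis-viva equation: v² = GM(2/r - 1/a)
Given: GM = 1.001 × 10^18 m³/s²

Convert to SI: a = 80 Mm = 8e+07 m; r = 44 Mm = 4.4e+07 m.
Vis-viva: v = √(GM · (2/r − 1/a)).
2/r − 1/a = 2/4.4e+07 − 1/8e+07 = 3.29545e-08 m⁻¹.
v = √(1.001e+18 · 3.29545e-08) m/s ≈ 1.816e+05 m/s = 181.6 km/s.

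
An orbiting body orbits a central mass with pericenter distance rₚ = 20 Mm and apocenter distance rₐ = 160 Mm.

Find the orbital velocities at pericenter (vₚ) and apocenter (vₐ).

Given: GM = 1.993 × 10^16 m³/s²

Convert to SI: rₚ = 20 Mm = 2e+07 m; rₐ = 160 Mm = 1.6e+08 m.
Use the vis-viva equation v² = GM(2/r − 1/a) with a = (rₚ + rₐ)/2 = (2e+07 + 1.6e+08)/2 = 9e+07 m.
vₚ = √(GM · (2/rₚ − 1/a)) = √(1.993e+16 · (2/2e+07 − 1/9e+07)) m/s ≈ 4.209e+04 m/s = 42.09 km/s.
vₐ = √(GM · (2/rₐ − 1/a)) = √(1.993e+16 · (2/1.6e+08 − 1/9e+07)) m/s ≈ 5261 m/s = 5.261 km/s.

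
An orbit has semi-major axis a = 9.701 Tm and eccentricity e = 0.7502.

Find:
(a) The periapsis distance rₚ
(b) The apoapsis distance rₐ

Convert to SI: a = 9.701 Tm = 9.701e+12 m.
(a) rₚ = a(1 − e) = 9.701e+12 · (1 − 0.7502) = 9.701e+12 · 0.2498 ≈ 2.423e+12 m = 2.423 Tm.
(b) rₐ = a(1 + e) = 9.701e+12 · (1 + 0.7502) = 9.701e+12 · 1.7502 ≈ 1.698e+13 m = 16.98 Tm.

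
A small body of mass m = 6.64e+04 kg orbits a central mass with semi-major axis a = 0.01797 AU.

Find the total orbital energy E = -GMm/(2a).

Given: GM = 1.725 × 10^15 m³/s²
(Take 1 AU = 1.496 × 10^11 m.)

Convert to SI: a = 0.01797 AU = 2.68831e+09 m.
E = −GMm / (2a).
E = −1.725e+15 · 6.64e+04 / (2 · 2.68831e+09) J ≈ -2.13e+10 J = -21.3 GJ.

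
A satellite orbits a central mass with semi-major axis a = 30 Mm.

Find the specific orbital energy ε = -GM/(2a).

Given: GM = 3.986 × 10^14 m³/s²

Convert to SI: a = 30 Mm = 3e+07 m.
ε = −GM / (2a).
ε = −3.986e+14 / (2 · 3e+07) J/kg ≈ -6.643e+06 J/kg = -6.643 MJ/kg.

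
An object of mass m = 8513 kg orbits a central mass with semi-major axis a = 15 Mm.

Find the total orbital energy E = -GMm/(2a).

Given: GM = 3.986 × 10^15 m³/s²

Convert to SI: a = 15 Mm = 1.5e+07 m.
E = −GMm / (2a).
E = −3.986e+15 · 8513 / (2 · 1.5e+07) J ≈ -1.131e+12 J = -1.131 TJ.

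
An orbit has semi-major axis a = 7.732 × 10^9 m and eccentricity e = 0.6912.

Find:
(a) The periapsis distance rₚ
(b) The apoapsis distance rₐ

(a) rₚ = a(1 − e) = 7.732e+09 · (1 − 0.6912) = 7.732e+09 · 0.3088 ≈ 2.388e+09 m = 2.388 × 10^9 m.
(b) rₐ = a(1 + e) = 7.732e+09 · (1 + 0.6912) = 7.732e+09 · 1.6912 ≈ 1.308e+10 m = 1.308 × 10^10 m.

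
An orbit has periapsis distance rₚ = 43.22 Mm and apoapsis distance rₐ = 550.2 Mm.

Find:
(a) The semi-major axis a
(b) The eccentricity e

Convert to SI: rₚ = 43.22 Mm = 4.322e+07 m; rₐ = 550.2 Mm = 5.502e+08 m.
(a) a = (rₚ + rₐ) / 2 = (4.322e+07 + 5.502e+08) / 2 ≈ 2.967e+08 m = 296.7 Mm.
(b) e = (rₐ − rₚ) / (rₐ + rₚ) = (5.502e+08 − 4.322e+07) / (5.502e+08 + 4.322e+07) ≈ 0.8543.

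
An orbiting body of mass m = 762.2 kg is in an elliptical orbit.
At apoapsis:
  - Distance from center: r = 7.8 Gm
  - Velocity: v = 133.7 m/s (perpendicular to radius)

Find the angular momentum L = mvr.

Convert to SI: r = 7.8 Gm = 7.8e+09 m.
Since v is perpendicular to r, L = m · v · r.
L = 762.2 · 133.7 · 7.8e+09 kg·m²/s ≈ 7.949e+14 kg·m²/s.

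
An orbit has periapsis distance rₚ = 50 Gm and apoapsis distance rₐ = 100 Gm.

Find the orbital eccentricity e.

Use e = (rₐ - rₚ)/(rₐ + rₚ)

Convert to SI: rₚ = 50 Gm = 5e+10 m; rₐ = 100 Gm = 1e+11 m.
e = (rₐ − rₚ) / (rₐ + rₚ).
e = (1e+11 − 5e+10) / (1e+11 + 5e+10) = 5e+10 / 1.5e+11 ≈ 0.3333.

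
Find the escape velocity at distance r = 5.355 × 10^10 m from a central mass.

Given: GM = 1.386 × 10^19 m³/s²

Escape velocity comes from setting total energy to zero: ½v² − GM/r = 0 ⇒ v_esc = √(2GM / r).
v_esc = √(2 · 1.386e+19 / 5.355e+10) m/s ≈ 2.275e+04 m/s = 22.75 km/s.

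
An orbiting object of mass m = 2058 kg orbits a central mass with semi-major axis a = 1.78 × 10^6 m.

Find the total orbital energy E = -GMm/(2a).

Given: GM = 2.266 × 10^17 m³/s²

E = −GMm / (2a).
E = −2.266e+17 · 2058 / (2 · 1.78e+06) J ≈ -1.31e+14 J = -131 TJ.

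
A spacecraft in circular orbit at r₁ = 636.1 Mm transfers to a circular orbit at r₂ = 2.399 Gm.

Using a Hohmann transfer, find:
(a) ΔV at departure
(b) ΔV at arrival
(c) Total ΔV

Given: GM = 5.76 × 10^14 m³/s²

Convert to SI: r₁ = 636.1 Mm = 6.361e+08 m; r₂ = 2.399 Gm = 2.399e+09 m.
Transfer semi-major axis: a_t = (r₁ + r₂)/2 = (6.361e+08 + 2.399e+09)/2 = 1.51755e+09 m.
Circular speeds: v₁ = √(GM/r₁) = 951.587 m/s, v₂ = √(GM/r₂) = 490 m/s.
Transfer speeds (vis-viva v² = GM(2/r − 1/a_t)): v₁ᵗ = 1196.44 m/s, v₂ᵗ = 317.24 m/s.
(a) ΔV₁ = |v₁ᵗ − v₁| ≈ 244.9 m/s = 244.9 m/s.
(b) ΔV₂ = |v₂ − v₂ᵗ| ≈ 172.8 m/s = 172.8 m/s.
(c) ΔV_total = ΔV₁ + ΔV₂ ≈ 417.6 m/s = 417.6 m/s.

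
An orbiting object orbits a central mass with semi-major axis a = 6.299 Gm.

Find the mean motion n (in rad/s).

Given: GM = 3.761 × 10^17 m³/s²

Convert to SI: a = 6.299 Gm = 6.299e+09 m.
n = √(GM / a³).
n = √(3.761e+17 / (6.299e+09)³) rad/s ≈ 1.227e-06 rad/s.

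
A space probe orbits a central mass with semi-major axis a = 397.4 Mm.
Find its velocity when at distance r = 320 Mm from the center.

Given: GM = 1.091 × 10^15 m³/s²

Convert to SI: a = 397.4 Mm = 3.974e+08 m; r = 320 Mm = 3.2e+08 m.
Vis-viva: v = √(GM · (2/r − 1/a)).
2/r − 1/a = 2/3.2e+08 − 1/3.974e+08 = 3.73364e-09 m⁻¹.
v = √(1.091e+15 · 3.73364e-09) m/s ≈ 2018 m/s = 2.018 km/s.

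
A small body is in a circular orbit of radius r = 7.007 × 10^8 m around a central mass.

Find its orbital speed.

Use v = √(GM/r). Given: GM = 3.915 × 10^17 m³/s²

For a circular orbit, gravity supplies the centripetal force, so v = √(GM / r).
v = √(3.915e+17 / 7.007e+08) m/s ≈ 2.364e+04 m/s = 23.64 km/s.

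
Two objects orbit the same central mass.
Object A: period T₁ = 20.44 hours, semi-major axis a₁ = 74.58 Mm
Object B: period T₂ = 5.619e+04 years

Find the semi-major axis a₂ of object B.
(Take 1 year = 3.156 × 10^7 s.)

Convert to SI: T₁ = 20.44 hours = 73584 s; a₁ = 74.58 Mm = 7.458e+07 m; T₂ = 5.619e+04 years = 1.77336e+12 s.
Kepler's third law: (T₁/T₂)² = (a₁/a₂)³ ⇒ a₂ = a₁ · (T₂/T₁)^(2/3).
T₂/T₁ = 1.77336e+12 / 73584 = 2.40998e+07.
a₂ = 7.458e+07 · (2.40998e+07)^(2/3) m ≈ 6.222e+12 m = 6.222 Tm.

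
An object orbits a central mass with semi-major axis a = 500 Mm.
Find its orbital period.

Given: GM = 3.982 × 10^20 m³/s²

Convert to SI: a = 500 Mm = 5e+08 m.
Kepler's third law: T = 2π √(a³ / GM).
Substituting a = 5e+08 m and GM = 3.982e+20 m³/s²:
T = 2π √((5e+08)³ / 3.982e+20) s
T ≈ 3520 s = 58.67 minutes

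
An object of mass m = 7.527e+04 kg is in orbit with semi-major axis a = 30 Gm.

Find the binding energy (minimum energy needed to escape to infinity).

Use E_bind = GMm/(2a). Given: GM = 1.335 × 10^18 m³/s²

Convert to SI: a = 30 Gm = 3e+10 m.
Total orbital energy is E = −GMm/(2a); binding energy is E_bind = −E = GMm/(2a).
E_bind = 1.335e+18 · 7.527e+04 / (2 · 3e+10) J ≈ 1.675e+12 J = 1.675 TJ.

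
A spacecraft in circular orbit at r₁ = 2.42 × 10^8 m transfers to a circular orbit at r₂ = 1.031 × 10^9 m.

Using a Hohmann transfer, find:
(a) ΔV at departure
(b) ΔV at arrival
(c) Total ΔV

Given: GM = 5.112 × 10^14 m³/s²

Transfer semi-major axis: a_t = (r₁ + r₂)/2 = (2.42e+08 + 1.031e+09)/2 = 6.365e+08 m.
Circular speeds: v₁ = √(GM/r₁) = 1453.41 m/s, v₂ = √(GM/r₂) = 704.151 m/s.
Transfer speeds (vis-viva v² = GM(2/r − 1/a_t)): v₁ᵗ = 1849.77 m/s, v₂ᵗ = 434.185 m/s.
(a) ΔV₁ = |v₁ᵗ − v₁| ≈ 396.4 m/s = 396.4 m/s.
(b) ΔV₂ = |v₂ − v₂ᵗ| ≈ 270 m/s = 270 m/s.
(c) ΔV_total = ΔV₁ + ΔV₂ ≈ 666.3 m/s = 666.3 m/s.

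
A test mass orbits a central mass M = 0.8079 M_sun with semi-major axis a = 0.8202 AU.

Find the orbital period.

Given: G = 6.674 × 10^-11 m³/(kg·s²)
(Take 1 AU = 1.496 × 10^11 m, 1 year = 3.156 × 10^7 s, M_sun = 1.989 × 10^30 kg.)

Convert to SI: a = 0.8202 AU = 1.22702e+11 m; M = 0.8079 M_sun = 1.60691e+30 kg.
GM = G · M = 6.674e-11 · 1.60691e+30 = 1.07245e+20 m³/s².
Kepler's third law: T = 2π √(a³ / GM).
Substituting a = 1.22702e+11 m and GM = 1.07245e+20 m³/s²:
T = 2π √((1.22702e+11)³ / 1.07245e+20) s
T ≈ 2.608e+07 s = 0.8263 years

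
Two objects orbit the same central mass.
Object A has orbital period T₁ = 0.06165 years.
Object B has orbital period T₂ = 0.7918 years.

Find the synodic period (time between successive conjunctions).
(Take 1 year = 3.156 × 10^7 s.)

Convert to SI: T₁ = 0.06165 years = 1.94567e+06 s; T₂ = 0.7918 years = 2.49892e+07 s.
T_syn = |T₁ · T₂ / (T₁ − T₂)|.
T_syn = |1.94567e+06 · 2.49892e+07 / (1.94567e+06 − 2.49892e+07)| s ≈ 2.11e+06 s = 0.06686 years.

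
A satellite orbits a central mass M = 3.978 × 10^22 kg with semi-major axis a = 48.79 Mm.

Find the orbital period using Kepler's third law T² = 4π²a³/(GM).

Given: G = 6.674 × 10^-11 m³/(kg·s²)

Convert to SI: a = 48.79 Mm = 4.879e+07 m.
GM = G · M = 6.674e-11 · 3.978e+22 = 2.65492e+12 m³/s².
Kepler's third law: T = 2π √(a³ / GM).
Substituting a = 4.879e+07 m and GM = 2.65492e+12 m³/s²:
T = 2π √((4.879e+07)³ / 2.65492e+12) s
T ≈ 1.314e+06 s = 15.21 days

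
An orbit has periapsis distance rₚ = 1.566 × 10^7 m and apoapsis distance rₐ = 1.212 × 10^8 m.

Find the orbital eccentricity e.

e = (rₐ − rₚ) / (rₐ + rₚ).
e = (1.212e+08 − 1.566e+07) / (1.212e+08 + 1.566e+07) = 1.0554e+08 / 1.3686e+08 ≈ 0.7712.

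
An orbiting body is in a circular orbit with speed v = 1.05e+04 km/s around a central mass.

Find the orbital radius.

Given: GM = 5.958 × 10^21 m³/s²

Convert to SI: v = 1.05e+04 km/s = 1.05e+07 m/s.
For a circular orbit, v² = GM / r, so r = GM / v².
r = 5.958e+21 / (1.05e+07)² m ≈ 5.404e+07 m = 54.04 Mm.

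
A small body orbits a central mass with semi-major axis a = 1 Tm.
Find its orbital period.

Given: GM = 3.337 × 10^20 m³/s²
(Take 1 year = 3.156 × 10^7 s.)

Convert to SI: a = 1 Tm = 1e+12 m.
Kepler's third law: T = 2π √(a³ / GM).
Substituting a = 1e+12 m and GM = 3.337e+20 m³/s²:
T = 2π √((1e+12)³ / 3.337e+20) s
T ≈ 3.44e+08 s = 10.9 years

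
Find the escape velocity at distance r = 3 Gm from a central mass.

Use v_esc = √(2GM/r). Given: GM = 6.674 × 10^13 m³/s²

Convert to SI: r = 3 Gm = 3e+09 m.
Escape velocity comes from setting total energy to zero: ½v² − GM/r = 0 ⇒ v_esc = √(2GM / r).
v_esc = √(2 · 6.674e+13 / 3e+09) m/s ≈ 210.9 m/s = 210.9 m/s.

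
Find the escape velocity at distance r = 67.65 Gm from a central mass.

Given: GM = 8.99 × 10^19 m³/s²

Convert to SI: r = 67.65 Gm = 6.765e+10 m.
Escape velocity comes from setting total energy to zero: ½v² − GM/r = 0 ⇒ v_esc = √(2GM / r).
v_esc = √(2 · 8.99e+19 / 6.765e+10) m/s ≈ 5.155e+04 m/s = 51.55 km/s.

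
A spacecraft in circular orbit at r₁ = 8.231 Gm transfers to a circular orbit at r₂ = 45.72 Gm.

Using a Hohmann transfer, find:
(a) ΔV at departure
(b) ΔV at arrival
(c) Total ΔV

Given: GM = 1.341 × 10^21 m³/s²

Convert to SI: r₁ = 8.231 Gm = 8.231e+09 m; r₂ = 45.72 Gm = 4.572e+10 m.
Transfer semi-major axis: a_t = (r₁ + r₂)/2 = (8.231e+09 + 4.572e+10)/2 = 2.69755e+10 m.
Circular speeds: v₁ = √(GM/r₁) = 403634 m/s, v₂ = √(GM/r₂) = 171262 m/s.
Transfer speeds (vis-viva v² = GM(2/r − 1/a_t)): v₁ᵗ = 525480 m/s, v₂ᵗ = 94602.5 m/s.
(a) ΔV₁ = |v₁ᵗ − v₁| ≈ 1.218e+05 m/s = 121.8 km/s.
(b) ΔV₂ = |v₂ − v₂ᵗ| ≈ 7.666e+04 m/s = 76.66 km/s.
(c) ΔV_total = ΔV₁ + ΔV₂ ≈ 1.985e+05 m/s = 198.5 km/s.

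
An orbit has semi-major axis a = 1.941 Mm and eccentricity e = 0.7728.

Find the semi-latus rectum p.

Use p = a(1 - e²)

Convert to SI: a = 1.941 Mm = 1.941e+06 m.
p = a (1 − e²).
p = 1.941e+06 · (1 − (0.7728)²) = 1.941e+06 · 0.40278 ≈ 7.818e+05 m = 781.8 km.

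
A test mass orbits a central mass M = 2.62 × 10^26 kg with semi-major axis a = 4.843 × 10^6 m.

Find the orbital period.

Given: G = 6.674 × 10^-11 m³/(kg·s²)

GM = G · M = 6.674e-11 · 2.62e+26 = 1.74859e+16 m³/s².
Kepler's third law: T = 2π √(a³ / GM).
Substituting a = 4.843e+06 m and GM = 1.74859e+16 m³/s²:
T = 2π √((4.843e+06)³ / 1.74859e+16) s
T ≈ 506.4 s = 8.44 minutes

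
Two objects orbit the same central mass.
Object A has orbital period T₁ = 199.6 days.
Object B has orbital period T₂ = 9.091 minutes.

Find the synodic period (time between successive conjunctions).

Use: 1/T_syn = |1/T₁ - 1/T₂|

Convert to SI: T₁ = 199.6 days = 1.72454e+07 s; T₂ = 9.091 minutes = 545.46 s.
T_syn = |T₁ · T₂ / (T₁ − T₂)|.
T_syn = |1.72454e+07 · 545.46 / (1.72454e+07 − 545.46)| s ≈ 545.5 s = 9.091 minutes.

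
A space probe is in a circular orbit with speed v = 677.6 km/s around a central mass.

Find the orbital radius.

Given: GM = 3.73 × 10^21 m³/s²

Convert to SI: v = 677.6 km/s = 677600 m/s.
For a circular orbit, v² = GM / r, so r = GM / v².
r = 3.73e+21 / (677600)² m ≈ 8.124e+09 m = 8.124 × 10^9 m.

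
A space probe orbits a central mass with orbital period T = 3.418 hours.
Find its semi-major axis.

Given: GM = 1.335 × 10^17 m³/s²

Convert to SI: T = 3.418 hours = 12304.8 s.
Invert Kepler's third law: a = (GM · T² / (4π²))^(1/3).
Substituting T = 12304.8 s and GM = 1.335e+17 m³/s²:
a = (1.335e+17 · (12304.8)² / (4π²))^(1/3) m
a ≈ 8e+07 m = 80 Mm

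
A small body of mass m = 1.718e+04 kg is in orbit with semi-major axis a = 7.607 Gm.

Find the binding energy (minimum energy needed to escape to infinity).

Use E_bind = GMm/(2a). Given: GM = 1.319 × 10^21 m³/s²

Convert to SI: a = 7.607 Gm = 7.607e+09 m.
Total orbital energy is E = −GMm/(2a); binding energy is E_bind = −E = GMm/(2a).
E_bind = 1.319e+21 · 1.718e+04 / (2 · 7.607e+09) J ≈ 1.489e+15 J = 1.489 PJ.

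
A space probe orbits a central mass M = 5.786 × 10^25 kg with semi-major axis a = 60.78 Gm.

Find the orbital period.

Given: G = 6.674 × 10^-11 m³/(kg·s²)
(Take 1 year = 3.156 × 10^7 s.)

Convert to SI: a = 60.78 Gm = 6.078e+10 m.
GM = G · M = 6.674e-11 · 5.786e+25 = 3.86158e+15 m³/s².
Kepler's third law: T = 2π √(a³ / GM).
Substituting a = 6.078e+10 m and GM = 3.86158e+15 m³/s²:
T = 2π √((6.078e+10)³ / 3.86158e+15) s
T ≈ 1.515e+09 s = 48.01 years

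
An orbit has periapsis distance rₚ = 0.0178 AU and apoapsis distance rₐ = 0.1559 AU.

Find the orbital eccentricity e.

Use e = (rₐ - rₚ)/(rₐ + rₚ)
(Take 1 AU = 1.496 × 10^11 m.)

Convert to SI: rₚ = 0.0178 AU = 2.66288e+09 m; rₐ = 0.1559 AU = 2.33226e+10 m.
e = (rₐ − rₚ) / (rₐ + rₚ).
e = (2.33226e+10 − 2.66288e+09) / (2.33226e+10 + 2.66288e+09) = 2.06598e+10 / 2.59855e+10 ≈ 0.795.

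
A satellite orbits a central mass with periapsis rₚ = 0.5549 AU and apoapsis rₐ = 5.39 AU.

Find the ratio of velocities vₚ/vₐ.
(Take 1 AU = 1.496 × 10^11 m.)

Convert to SI: rₚ = 0.5549 AU = 8.3013e+10 m; rₐ = 5.39 AU = 8.06344e+11 m.
Conservation of angular momentum gives rₚvₚ = rₐvₐ, so vₚ/vₐ = rₐ/rₚ.
vₚ/vₐ = 8.06344e+11 / 8.3013e+10 ≈ 9.713.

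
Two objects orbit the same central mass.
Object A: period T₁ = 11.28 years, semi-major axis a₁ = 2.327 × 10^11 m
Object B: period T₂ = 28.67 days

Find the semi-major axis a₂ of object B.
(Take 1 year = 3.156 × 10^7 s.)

Convert to SI: T₁ = 11.28 years = 3.55997e+08 s; T₂ = 28.67 days = 2.47709e+06 s.
Kepler's third law: (T₁/T₂)² = (a₁/a₂)³ ⇒ a₂ = a₁ · (T₂/T₁)^(2/3).
T₂/T₁ = 2.47709e+06 / 3.55997e+08 = 0.00695817.
a₂ = 2.327e+11 · (0.00695817)^(2/3) m ≈ 8.481e+09 m = 8.481 × 10^9 m.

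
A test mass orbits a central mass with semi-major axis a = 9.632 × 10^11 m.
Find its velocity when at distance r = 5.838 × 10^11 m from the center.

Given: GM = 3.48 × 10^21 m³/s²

Vis-viva: v = √(GM · (2/r − 1/a)).
2/r − 1/a = 2/5.838e+11 − 1/9.632e+11 = 2.38762e-12 m⁻¹.
v = √(3.48e+21 · 2.38762e-12) m/s ≈ 9.115e+04 m/s = 91.15 km/s.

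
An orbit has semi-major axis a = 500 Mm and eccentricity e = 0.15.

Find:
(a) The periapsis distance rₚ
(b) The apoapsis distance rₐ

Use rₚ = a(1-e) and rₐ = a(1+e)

Convert to SI: a = 500 Mm = 5e+08 m.
(a) rₚ = a(1 − e) = 5e+08 · (1 − 0.15) = 5e+08 · 0.85 ≈ 4.25e+08 m = 425 Mm.
(b) rₐ = a(1 + e) = 5e+08 · (1 + 0.15) = 5e+08 · 1.15 ≈ 5.75e+08 m = 575 Mm.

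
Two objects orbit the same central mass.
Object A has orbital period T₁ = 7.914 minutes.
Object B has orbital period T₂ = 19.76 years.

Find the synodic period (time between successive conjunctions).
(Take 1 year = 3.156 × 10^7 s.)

Convert to SI: T₁ = 7.914 minutes = 474.84 s; T₂ = 19.76 years = 6.23626e+08 s.
T_syn = |T₁ · T₂ / (T₁ − T₂)|.
T_syn = |474.84 · 6.23626e+08 / (474.84 − 6.23626e+08)| s ≈ 474.8 s = 7.914 minutes.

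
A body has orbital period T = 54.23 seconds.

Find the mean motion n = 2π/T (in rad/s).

n = 2π / T.
n = 2π / 54.23 s ≈ 0.1159 rad/s.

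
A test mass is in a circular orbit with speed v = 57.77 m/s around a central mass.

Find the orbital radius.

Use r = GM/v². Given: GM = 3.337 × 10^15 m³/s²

For a circular orbit, v² = GM / r, so r = GM / v².
r = 3.337e+15 / (57.77)² m ≈ 9.999e+11 m = 999.9 Gm.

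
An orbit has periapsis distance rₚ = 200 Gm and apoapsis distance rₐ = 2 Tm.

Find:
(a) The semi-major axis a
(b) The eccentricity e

Convert to SI: rₚ = 200 Gm = 2e+11 m; rₐ = 2 Tm = 2e+12 m.
(a) a = (rₚ + rₐ) / 2 = (2e+11 + 2e+12) / 2 ≈ 1.1e+12 m = 1.1 Tm.
(b) e = (rₐ − rₚ) / (rₐ + rₚ) = (2e+12 − 2e+11) / (2e+12 + 2e+11) ≈ 0.8182.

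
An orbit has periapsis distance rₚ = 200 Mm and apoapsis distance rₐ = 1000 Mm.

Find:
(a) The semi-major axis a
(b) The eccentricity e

Convert to SI: rₚ = 200 Mm = 2e+08 m; rₐ = 1000 Mm = 1e+09 m.
(a) a = (rₚ + rₐ) / 2 = (2e+08 + 1e+09) / 2 ≈ 6e+08 m = 600 Mm.
(b) e = (rₐ − rₚ) / (rₐ + rₚ) = (1e+09 − 2e+08) / (1e+09 + 2e+08) ≈ 0.6667.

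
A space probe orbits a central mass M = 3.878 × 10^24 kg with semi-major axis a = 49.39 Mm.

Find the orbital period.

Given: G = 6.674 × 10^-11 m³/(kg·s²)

Convert to SI: a = 49.39 Mm = 4.939e+07 m.
GM = G · M = 6.674e-11 · 3.878e+24 = 2.58818e+14 m³/s².
Kepler's third law: T = 2π √(a³ / GM).
Substituting a = 4.939e+07 m and GM = 2.58818e+14 m³/s²:
T = 2π √((4.939e+07)³ / 2.58818e+14) s
T ≈ 1.356e+05 s = 1.569 days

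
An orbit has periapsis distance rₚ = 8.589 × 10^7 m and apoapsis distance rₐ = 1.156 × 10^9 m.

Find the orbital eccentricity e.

e = (rₐ − rₚ) / (rₐ + rₚ).
e = (1.156e+09 − 8.589e+07) / (1.156e+09 + 8.589e+07) = 1.07011e+09 / 1.24189e+09 ≈ 0.8617.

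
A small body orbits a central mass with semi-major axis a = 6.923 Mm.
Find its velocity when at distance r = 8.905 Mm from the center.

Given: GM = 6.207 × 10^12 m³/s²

Convert to SI: a = 6.923 Mm = 6.923e+06 m; r = 8.905 Mm = 8.905e+06 m.
Vis-viva: v = √(GM · (2/r − 1/a)).
2/r − 1/a = 2/8.905e+06 − 1/6.923e+06 = 8.01469e-08 m⁻¹.
v = √(6.207e+12 · 8.01469e-08) m/s ≈ 705.3 m/s = 705.3 m/s.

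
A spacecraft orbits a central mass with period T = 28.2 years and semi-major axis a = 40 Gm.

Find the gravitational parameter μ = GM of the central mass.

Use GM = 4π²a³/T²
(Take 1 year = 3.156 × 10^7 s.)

Convert to SI: T = 28.2 years = 8.89992e+08 s; a = 40 Gm = 4e+10 m.
GM = 4π² · a³ / T².
GM = 4π² · (4e+10)³ / (8.89992e+08)² m³/s² ≈ 3.19e+15 m³/s² = 3.19 × 10^15 m³/s².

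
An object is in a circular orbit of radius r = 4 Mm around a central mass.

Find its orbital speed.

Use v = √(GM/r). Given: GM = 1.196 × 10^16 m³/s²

Convert to SI: r = 4 Mm = 4e+06 m.
For a circular orbit, gravity supplies the centripetal force, so v = √(GM / r).
v = √(1.196e+16 / 4e+06) m/s ≈ 5.468e+04 m/s = 54.68 km/s.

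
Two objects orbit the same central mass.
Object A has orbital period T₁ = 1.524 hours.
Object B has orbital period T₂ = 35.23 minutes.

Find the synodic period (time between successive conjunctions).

Convert to SI: T₁ = 1.524 hours = 5486.4 s; T₂ = 35.23 minutes = 2113.8 s.
T_syn = |T₁ · T₂ / (T₁ − T₂)|.
T_syn = |5486.4 · 2113.8 / (5486.4 − 2113.8)| s ≈ 3439 s = 57.31 minutes.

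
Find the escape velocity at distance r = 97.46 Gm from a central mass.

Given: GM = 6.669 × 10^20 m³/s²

Convert to SI: r = 97.46 Gm = 9.746e+10 m.
Escape velocity comes from setting total energy to zero: ½v² − GM/r = 0 ⇒ v_esc = √(2GM / r).
v_esc = √(2 · 6.669e+20 / 9.746e+10) m/s ≈ 1.17e+05 m/s = 117 km/s.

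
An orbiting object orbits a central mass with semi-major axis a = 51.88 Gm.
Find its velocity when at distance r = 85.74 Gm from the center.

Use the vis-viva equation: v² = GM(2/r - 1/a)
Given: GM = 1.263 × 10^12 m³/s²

Convert to SI: a = 51.88 Gm = 5.188e+10 m; r = 85.74 Gm = 8.574e+10 m.
Vis-viva: v = √(GM · (2/r − 1/a)).
2/r − 1/a = 2/8.574e+10 − 1/5.188e+10 = 4.05108e-12 m⁻¹.
v = √(1.263e+12 · 4.05108e-12) m/s ≈ 2.262 m/s = 2.262 m/s.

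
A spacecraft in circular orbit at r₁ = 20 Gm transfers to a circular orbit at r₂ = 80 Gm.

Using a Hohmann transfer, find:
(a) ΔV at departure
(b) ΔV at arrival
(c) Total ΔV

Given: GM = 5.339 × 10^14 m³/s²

Convert to SI: r₁ = 20 Gm = 2e+10 m; r₂ = 80 Gm = 8e+10 m.
Transfer semi-major axis: a_t = (r₁ + r₂)/2 = (2e+10 + 8e+10)/2 = 5e+10 m.
Circular speeds: v₁ = √(GM/r₁) = 163.386 m/s, v₂ = √(GM/r₂) = 81.693 m/s.
Transfer speeds (vis-viva v² = GM(2/r − 1/a_t)): v₁ᵗ = 206.669 m/s, v₂ᵗ = 51.6672 m/s.
(a) ΔV₁ = |v₁ᵗ − v₁| ≈ 43.28 m/s = 43.28 m/s.
(b) ΔV₂ = |v₂ − v₂ᵗ| ≈ 30.03 m/s = 30.03 m/s.
(c) ΔV_total = ΔV₁ + ΔV₂ ≈ 73.31 m/s = 73.31 m/s.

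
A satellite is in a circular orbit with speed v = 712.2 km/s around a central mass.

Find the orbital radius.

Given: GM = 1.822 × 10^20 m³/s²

Convert to SI: v = 712.2 km/s = 712200 m/s.
For a circular orbit, v² = GM / r, so r = GM / v².
r = 1.822e+20 / (712200)² m ≈ 3.592e+08 m = 3.592 × 10^8 m.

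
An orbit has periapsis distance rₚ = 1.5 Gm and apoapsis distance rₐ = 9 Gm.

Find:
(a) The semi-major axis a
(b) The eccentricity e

Convert to SI: rₚ = 1.5 Gm = 1.5e+09 m; rₐ = 9 Gm = 9e+09 m.
(a) a = (rₚ + rₐ) / 2 = (1.5e+09 + 9e+09) / 2 ≈ 5.25e+09 m = 5.25 Gm.
(b) e = (rₐ − rₚ) / (rₐ + rₚ) = (9e+09 − 1.5e+09) / (9e+09 + 1.5e+09) ≈ 0.7143.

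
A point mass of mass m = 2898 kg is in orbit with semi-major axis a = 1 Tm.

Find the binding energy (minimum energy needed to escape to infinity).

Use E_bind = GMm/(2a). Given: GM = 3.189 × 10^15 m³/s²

Convert to SI: a = 1 Tm = 1e+12 m.
Total orbital energy is E = −GMm/(2a); binding energy is E_bind = −E = GMm/(2a).
E_bind = 3.189e+15 · 2898 / (2 · 1e+12) J ≈ 4.621e+06 J = 4.621 MJ.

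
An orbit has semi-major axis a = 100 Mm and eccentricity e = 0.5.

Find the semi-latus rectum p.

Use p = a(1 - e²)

Convert to SI: a = 100 Mm = 1e+08 m.
p = a (1 − e²).
p = 1e+08 · (1 − (0.5)²) = 1e+08 · 0.75 ≈ 7.5e+07 m = 75 Mm.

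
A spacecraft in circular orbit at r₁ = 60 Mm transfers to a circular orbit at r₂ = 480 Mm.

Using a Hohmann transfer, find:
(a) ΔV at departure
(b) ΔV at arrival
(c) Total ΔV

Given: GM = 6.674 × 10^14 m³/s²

Convert to SI: r₁ = 60 Mm = 6e+07 m; r₂ = 480 Mm = 4.8e+08 m.
Transfer semi-major axis: a_t = (r₁ + r₂)/2 = (6e+07 + 4.8e+08)/2 = 2.7e+08 m.
Circular speeds: v₁ = √(GM/r₁) = 3335.17 m/s, v₂ = √(GM/r₂) = 1179.16 m/s.
Transfer speeds (vis-viva v² = GM(2/r − 1/a_t)): v₁ᵗ = 4446.89 m/s, v₂ᵗ = 555.861 m/s.
(a) ΔV₁ = |v₁ᵗ − v₁| ≈ 1112 m/s = 1.112 km/s.
(b) ΔV₂ = |v₂ − v₂ᵗ| ≈ 623.3 m/s = 623.3 m/s.
(c) ΔV_total = ΔV₁ + ΔV₂ ≈ 1735 m/s = 1.735 km/s.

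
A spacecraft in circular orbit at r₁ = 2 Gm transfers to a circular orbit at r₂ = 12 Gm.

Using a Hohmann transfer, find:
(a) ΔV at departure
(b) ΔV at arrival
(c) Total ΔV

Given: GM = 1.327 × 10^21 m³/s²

Convert to SI: r₁ = 2 Gm = 2e+09 m; r₂ = 12 Gm = 1.2e+10 m.
Transfer semi-major axis: a_t = (r₁ + r₂)/2 = (2e+09 + 1.2e+10)/2 = 7e+09 m.
Circular speeds: v₁ = √(GM/r₁) = 814555 m/s, v₂ = √(GM/r₂) = 332541 m/s.
Transfer speeds (vis-viva v² = GM(2/r − 1/a_t)): v₁ᵗ = 1.0665e+06 m/s, v₂ᵗ = 177750 m/s.
(a) ΔV₁ = |v₁ᵗ − v₁| ≈ 2.519e+05 m/s = 251.9 km/s.
(b) ΔV₂ = |v₂ − v₂ᵗ| ≈ 1.548e+05 m/s = 154.8 km/s.
(c) ΔV_total = ΔV₁ + ΔV₂ ≈ 4.067e+05 m/s = 406.7 km/s.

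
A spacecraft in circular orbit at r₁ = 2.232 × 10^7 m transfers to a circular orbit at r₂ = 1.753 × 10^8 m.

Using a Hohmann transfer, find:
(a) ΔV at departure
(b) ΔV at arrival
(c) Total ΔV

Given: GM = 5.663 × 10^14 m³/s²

Transfer semi-major axis: a_t = (r₁ + r₂)/2 = (2.232e+07 + 1.753e+08)/2 = 9.881e+07 m.
Circular speeds: v₁ = √(GM/r₁) = 5037.05 m/s, v₂ = √(GM/r₂) = 1797.35 m/s.
Transfer speeds (vis-viva v² = GM(2/r − 1/a_t)): v₁ᵗ = 6709.14 m/s, v₂ᵗ = 854.238 m/s.
(a) ΔV₁ = |v₁ᵗ − v₁| ≈ 1672 m/s = 1.672 km/s.
(b) ΔV₂ = |v₂ − v₂ᵗ| ≈ 943.1 m/s = 943.1 m/s.
(c) ΔV_total = ΔV₁ + ΔV₂ ≈ 2615 m/s = 2.615 km/s.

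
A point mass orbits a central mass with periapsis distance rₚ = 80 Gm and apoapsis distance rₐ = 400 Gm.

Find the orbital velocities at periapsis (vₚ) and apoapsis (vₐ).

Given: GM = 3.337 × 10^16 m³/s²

Convert to SI: rₚ = 80 Gm = 8e+10 m; rₐ = 400 Gm = 4e+11 m.
Use the vis-viva equation v² = GM(2/r − 1/a) with a = (rₚ + rₐ)/2 = (8e+10 + 4e+11)/2 = 2.4e+11 m.
vₚ = √(GM · (2/rₚ − 1/a)) = √(3.337e+16 · (2/8e+10 − 1/2.4e+11)) m/s ≈ 833.8 m/s = 833.8 m/s.
vₐ = √(GM · (2/rₐ − 1/a)) = √(3.337e+16 · (2/4e+11 − 1/2.4e+11)) m/s ≈ 166.8 m/s = 166.8 m/s.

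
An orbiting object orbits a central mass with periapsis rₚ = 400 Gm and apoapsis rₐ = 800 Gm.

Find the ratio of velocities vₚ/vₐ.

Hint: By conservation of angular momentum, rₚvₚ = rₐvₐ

Convert to SI: rₚ = 400 Gm = 4e+11 m; rₐ = 800 Gm = 8e+11 m.
Conservation of angular momentum gives rₚvₚ = rₐvₐ, so vₚ/vₐ = rₐ/rₚ.
vₚ/vₐ = 8e+11 / 4e+11 ≈ 2.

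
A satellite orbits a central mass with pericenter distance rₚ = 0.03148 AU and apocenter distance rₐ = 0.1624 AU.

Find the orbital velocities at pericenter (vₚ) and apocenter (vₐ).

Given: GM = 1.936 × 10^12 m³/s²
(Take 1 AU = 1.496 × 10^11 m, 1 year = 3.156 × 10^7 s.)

Convert to SI: rₚ = 0.03148 AU = 4.70941e+09 m; rₐ = 0.1624 AU = 2.4295e+10 m.
Use the vis-viva equation v² = GM(2/r − 1/a) with a = (rₚ + rₐ)/2 = (4.70941e+09 + 2.4295e+10)/2 = 1.45022e+10 m.
vₚ = √(GM · (2/rₚ − 1/a)) = √(1.936e+12 · (2/4.70941e+09 − 1/1.45022e+10)) m/s ≈ 26.24 m/s = 0.005536 AU/year.
vₐ = √(GM · (2/rₐ − 1/a)) = √(1.936e+12 · (2/2.4295e+10 − 1/1.45022e+10)) m/s ≈ 5.087 m/s = 0.001073 AU/year.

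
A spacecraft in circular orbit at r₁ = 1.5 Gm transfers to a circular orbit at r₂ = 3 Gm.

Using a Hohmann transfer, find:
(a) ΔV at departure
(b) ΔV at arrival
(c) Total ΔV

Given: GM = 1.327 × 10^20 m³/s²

Convert to SI: r₁ = 1.5 Gm = 1.5e+09 m; r₂ = 3 Gm = 3e+09 m.
Transfer semi-major axis: a_t = (r₁ + r₂)/2 = (1.5e+09 + 3e+09)/2 = 2.25e+09 m.
Circular speeds: v₁ = √(GM/r₁) = 297433 m/s, v₂ = √(GM/r₂) = 210317 m/s.
Transfer speeds (vis-viva v² = GM(2/r − 1/a_t)): v₁ᵗ = 343447 m/s, v₂ᵗ = 171723 m/s.
(a) ΔV₁ = |v₁ᵗ − v₁| ≈ 4.601e+04 m/s = 46.01 km/s.
(b) ΔV₂ = |v₂ − v₂ᵗ| ≈ 3.859e+04 m/s = 38.59 km/s.
(c) ΔV_total = ΔV₁ + ΔV₂ ≈ 8.461e+04 m/s = 84.61 km/s.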